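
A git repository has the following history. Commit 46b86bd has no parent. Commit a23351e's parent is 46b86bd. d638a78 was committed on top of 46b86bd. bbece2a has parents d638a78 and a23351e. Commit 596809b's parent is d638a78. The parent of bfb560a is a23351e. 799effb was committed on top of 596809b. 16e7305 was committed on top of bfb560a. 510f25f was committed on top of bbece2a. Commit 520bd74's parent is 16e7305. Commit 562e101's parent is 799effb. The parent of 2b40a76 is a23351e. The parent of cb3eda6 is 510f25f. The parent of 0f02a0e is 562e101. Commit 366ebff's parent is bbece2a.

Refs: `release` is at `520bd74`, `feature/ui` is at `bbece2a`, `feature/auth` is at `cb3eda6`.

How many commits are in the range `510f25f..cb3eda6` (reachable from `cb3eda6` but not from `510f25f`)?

Reachable from cb3eda6: {46b86bd, 510f25f, a23351e, bbece2a, cb3eda6, d638a78}.
Reachable from 510f25f: {46b86bd, 510f25f, a23351e, bbece2a, d638a78}.
In cb3eda6's history but not 510f25f's: {cb3eda6} — 1 commit.

1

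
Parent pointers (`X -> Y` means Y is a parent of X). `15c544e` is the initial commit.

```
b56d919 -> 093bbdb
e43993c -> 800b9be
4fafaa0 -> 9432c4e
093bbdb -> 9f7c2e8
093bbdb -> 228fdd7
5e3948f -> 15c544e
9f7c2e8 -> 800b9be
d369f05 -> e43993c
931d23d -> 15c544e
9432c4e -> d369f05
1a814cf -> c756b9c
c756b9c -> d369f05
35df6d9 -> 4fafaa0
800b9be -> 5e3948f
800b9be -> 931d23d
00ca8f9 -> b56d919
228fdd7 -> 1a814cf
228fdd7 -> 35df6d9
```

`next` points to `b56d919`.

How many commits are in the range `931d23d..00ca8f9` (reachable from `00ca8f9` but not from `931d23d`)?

14

Reachable from 00ca8f9: {00ca8f9, 093bbdb, 15c544e, 1a814cf, 228fdd7, 35df6d9, 4fafaa0, 5e3948f, 800b9be, 931d23d, 9432c4e, 9f7c2e8, b56d919, c756b9c, d369f05, e43993c}.
Reachable from 931d23d: {15c544e, 931d23d}.
In 00ca8f9's history but not 931d23d's: {00ca8f9, 093bbdb, 1a814cf, 228fdd7, 35df6d9, 4fafaa0, 5e3948f, 800b9be, 9432c4e, 9f7c2e8, b56d919, c756b9c, d369f05, e43993c} — 14 commits.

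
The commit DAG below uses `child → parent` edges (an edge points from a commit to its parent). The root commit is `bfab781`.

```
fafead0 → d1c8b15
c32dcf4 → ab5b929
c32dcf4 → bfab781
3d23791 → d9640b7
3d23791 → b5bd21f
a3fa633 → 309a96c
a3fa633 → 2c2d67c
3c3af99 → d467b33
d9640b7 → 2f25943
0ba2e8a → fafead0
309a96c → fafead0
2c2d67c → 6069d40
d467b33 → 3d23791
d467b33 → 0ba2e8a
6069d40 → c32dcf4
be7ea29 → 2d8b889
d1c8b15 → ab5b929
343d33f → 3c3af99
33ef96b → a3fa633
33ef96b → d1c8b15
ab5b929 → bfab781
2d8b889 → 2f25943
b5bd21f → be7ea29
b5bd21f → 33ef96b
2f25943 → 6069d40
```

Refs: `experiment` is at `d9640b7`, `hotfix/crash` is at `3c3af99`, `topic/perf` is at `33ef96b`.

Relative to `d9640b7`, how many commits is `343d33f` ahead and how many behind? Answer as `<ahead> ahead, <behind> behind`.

Reachable from 343d33f: {0ba2e8a, 2c2d67c, 2d8b889, 2f25943, 309a96c, 33ef96b, 343d33f, 3c3af99, 3d23791, 6069d40, a3fa633, ab5b929, b5bd21f, be7ea29, bfab781, c32dcf4, d1c8b15, d467b33, d9640b7, fafead0}.
Reachable from d9640b7: {2f25943, 6069d40, ab5b929, bfab781, c32dcf4, d9640b7}.
Only in 343d33f's history (ahead): {0ba2e8a, 2c2d67c, 2d8b889, 309a96c, 33ef96b, 343d33f, 3c3af99, 3d23791, a3fa633, b5bd21f, be7ea29, d1c8b15, d467b33, fafead0} — 14.
Only in d9640b7's history (behind): {} — 0.

14 ahead, 0 behind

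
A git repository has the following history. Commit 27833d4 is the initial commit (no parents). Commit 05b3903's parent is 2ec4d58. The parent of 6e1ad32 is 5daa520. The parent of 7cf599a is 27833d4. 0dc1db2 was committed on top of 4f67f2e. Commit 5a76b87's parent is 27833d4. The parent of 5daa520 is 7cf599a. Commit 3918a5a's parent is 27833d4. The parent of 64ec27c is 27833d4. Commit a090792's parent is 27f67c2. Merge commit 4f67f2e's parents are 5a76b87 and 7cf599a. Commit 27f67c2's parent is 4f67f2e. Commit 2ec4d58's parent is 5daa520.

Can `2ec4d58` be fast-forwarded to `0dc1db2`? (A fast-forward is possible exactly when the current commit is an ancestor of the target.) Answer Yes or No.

No

A fast-forward from 2ec4d58 to 0dc1db2 is possible iff 2ec4d58 is an ancestor of 0dc1db2.
Ancestors of 0dc1db2: {0dc1db2, 27833d4, 4f67f2e, 5a76b87, 7cf599a}.
2ec4d58 is not among them, so fast-forward is not possible.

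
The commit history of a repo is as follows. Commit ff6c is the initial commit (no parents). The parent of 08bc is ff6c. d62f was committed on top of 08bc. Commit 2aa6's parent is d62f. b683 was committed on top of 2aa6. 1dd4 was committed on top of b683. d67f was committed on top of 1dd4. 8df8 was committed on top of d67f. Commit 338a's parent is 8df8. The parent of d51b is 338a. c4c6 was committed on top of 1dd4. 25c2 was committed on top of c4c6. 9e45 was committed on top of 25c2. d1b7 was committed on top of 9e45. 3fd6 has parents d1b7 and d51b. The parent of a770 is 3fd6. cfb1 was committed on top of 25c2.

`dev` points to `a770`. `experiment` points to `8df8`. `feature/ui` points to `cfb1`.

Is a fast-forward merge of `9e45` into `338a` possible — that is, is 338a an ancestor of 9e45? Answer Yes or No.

No

A fast-forward from 338a to 9e45 is possible iff 338a is an ancestor of 9e45.
Ancestors of 9e45: {08bc, 1dd4, 25c2, 2aa6, 9e45, b683, c4c6, d62f, ff6c}.
338a is not among them, so fast-forward is not possible.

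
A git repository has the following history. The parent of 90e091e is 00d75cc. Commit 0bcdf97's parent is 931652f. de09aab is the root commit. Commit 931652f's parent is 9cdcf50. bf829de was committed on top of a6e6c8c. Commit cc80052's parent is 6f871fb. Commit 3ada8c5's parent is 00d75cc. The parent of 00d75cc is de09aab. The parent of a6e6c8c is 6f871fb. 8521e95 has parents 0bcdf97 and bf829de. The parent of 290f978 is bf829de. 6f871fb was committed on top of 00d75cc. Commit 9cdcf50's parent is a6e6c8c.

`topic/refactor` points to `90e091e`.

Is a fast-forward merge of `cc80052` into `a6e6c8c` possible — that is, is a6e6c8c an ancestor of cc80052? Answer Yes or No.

No

A fast-forward from a6e6c8c to cc80052 is possible iff a6e6c8c is an ancestor of cc80052.
Ancestors of cc80052: {00d75cc, 6f871fb, cc80052, de09aab}.
a6e6c8c is not among them, so fast-forward is not possible.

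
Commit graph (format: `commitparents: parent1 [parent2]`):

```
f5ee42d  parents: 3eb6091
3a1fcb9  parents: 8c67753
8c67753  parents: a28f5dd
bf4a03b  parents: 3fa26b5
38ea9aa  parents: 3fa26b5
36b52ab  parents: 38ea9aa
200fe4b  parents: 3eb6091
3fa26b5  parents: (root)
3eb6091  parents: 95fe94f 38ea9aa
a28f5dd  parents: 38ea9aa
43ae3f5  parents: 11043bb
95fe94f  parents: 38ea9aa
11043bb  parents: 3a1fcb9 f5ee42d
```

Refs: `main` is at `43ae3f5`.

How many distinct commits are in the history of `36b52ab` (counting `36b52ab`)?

Walking parent pointers from 36b52ab: reachable set = {36b52ab, 38ea9aa, 3fa26b5}.
That is 3 commits.

3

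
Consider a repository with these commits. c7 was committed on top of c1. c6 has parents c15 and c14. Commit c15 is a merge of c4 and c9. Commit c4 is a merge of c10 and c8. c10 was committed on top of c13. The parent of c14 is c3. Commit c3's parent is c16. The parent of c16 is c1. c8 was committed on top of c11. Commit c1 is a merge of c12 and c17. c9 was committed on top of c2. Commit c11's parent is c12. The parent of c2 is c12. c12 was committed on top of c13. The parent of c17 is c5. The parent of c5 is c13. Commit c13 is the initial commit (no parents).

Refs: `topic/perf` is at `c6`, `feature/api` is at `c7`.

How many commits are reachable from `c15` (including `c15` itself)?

9

Walking parent pointers from c15: reachable set = {c10, c11, c12, c13, c15, c2, c4, c8, c9}.
That is 9 commits.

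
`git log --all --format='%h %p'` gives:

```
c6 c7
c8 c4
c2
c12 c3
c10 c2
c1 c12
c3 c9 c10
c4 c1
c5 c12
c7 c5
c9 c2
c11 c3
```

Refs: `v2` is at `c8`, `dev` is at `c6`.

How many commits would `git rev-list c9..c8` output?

Reachable from c8: {c1, c10, c12, c2, c3, c4, c8, c9}.
Reachable from c9: {c2, c9}.
In c8's history but not c9's: {c1, c10, c12, c3, c4, c8} — 6 commits.

6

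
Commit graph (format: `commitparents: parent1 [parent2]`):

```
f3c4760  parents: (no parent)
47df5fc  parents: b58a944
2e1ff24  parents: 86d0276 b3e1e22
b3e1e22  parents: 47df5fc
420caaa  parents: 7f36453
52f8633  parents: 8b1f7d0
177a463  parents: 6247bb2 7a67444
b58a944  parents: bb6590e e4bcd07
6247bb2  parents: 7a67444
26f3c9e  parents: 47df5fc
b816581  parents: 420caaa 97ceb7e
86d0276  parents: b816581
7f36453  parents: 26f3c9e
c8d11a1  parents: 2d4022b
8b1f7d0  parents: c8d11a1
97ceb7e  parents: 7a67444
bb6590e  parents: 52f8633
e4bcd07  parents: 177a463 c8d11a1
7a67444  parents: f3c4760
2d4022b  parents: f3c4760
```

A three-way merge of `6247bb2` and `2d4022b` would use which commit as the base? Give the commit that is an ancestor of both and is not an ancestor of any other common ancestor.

f3c4760

Ancestors of 6247bb2: {6247bb2, 7a67444, f3c4760}.
Ancestors of 2d4022b: {2d4022b, f3c4760}.
Common ancestors: {f3c4760}.
The only common ancestor is f3c4760, so it is the merge base.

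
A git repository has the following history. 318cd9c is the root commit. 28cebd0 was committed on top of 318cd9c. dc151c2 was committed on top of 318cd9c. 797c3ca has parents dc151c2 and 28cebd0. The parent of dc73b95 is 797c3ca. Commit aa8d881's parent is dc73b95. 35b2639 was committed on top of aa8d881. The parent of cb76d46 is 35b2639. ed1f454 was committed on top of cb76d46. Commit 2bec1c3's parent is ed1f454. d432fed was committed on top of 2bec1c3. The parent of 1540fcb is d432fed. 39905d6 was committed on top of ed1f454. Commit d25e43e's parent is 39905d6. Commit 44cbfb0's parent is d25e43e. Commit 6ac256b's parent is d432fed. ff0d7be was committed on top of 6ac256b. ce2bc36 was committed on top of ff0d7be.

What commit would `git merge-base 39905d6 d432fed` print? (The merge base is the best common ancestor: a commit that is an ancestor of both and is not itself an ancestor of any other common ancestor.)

ed1f454

Ancestors of 39905d6: {28cebd0, 318cd9c, 35b2639, 39905d6, 797c3ca, aa8d881, cb76d46, dc151c2, dc73b95, ed1f454}.
Ancestors of d432fed: {28cebd0, 2bec1c3, 318cd9c, 35b2639, 797c3ca, aa8d881, cb76d46, d432fed, dc151c2, dc73b95, ed1f454}.
Common ancestors: {28cebd0, 318cd9c, 35b2639, 797c3ca, aa8d881, cb76d46, dc151c2, dc73b95, ed1f454}.
Among these, ed1f454 is not an ancestor of any other common ancestor — it is the merge base.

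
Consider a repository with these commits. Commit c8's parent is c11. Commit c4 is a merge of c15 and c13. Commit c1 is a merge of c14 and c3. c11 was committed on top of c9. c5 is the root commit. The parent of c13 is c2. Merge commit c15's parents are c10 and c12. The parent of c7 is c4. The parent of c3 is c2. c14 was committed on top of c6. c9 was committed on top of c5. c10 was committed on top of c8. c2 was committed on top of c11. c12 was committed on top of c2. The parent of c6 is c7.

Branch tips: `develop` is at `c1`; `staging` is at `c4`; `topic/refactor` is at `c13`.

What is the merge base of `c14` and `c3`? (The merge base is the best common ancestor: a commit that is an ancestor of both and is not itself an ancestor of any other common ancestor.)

c2

Ancestors of c14: {c10, c11, c12, c13, c14, c15, c2, c4, c5, c6, c7, c8, c9}.
Ancestors of c3: {c11, c2, c3, c5, c9}.
Common ancestors: {c11, c2, c5, c9}.
Among these, c2 is not an ancestor of any other common ancestor — it is the merge base.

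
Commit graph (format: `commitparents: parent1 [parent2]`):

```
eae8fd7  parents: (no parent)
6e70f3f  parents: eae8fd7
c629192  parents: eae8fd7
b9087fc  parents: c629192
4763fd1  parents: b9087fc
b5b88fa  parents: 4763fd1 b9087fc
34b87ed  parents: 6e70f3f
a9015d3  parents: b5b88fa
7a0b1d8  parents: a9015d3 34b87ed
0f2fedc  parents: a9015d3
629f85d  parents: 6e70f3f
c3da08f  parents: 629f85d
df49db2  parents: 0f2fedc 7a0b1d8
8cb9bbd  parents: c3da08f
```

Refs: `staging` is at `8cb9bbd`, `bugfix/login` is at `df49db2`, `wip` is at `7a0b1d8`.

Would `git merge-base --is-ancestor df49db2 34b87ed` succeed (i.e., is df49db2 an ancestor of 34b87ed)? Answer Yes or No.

No

Ancestors of 34b87ed: {34b87ed, 6e70f3f, eae8fd7}.
df49db2 is not in that set, so it is not an ancestor of 34b87ed.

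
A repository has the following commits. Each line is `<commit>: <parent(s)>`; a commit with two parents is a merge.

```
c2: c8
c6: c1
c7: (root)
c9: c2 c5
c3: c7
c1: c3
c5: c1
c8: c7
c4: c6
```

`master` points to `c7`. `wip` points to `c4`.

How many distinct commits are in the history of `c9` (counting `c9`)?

Walking parent pointers from c9: reachable set = {c1, c2, c3, c5, c7, c8, c9}.
That is 7 commits.

7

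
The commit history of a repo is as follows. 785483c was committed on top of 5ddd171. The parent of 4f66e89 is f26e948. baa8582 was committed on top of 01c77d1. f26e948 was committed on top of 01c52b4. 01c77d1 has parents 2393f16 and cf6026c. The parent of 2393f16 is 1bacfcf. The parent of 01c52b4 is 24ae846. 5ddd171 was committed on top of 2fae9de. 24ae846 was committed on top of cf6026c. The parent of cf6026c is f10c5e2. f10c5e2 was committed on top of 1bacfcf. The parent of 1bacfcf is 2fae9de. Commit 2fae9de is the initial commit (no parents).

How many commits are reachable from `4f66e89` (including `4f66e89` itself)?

Walking parent pointers from 4f66e89: reachable set = {01c52b4, 1bacfcf, 24ae846, 2fae9de, 4f66e89, cf6026c, f10c5e2, f26e948}.
That is 8 commits.

8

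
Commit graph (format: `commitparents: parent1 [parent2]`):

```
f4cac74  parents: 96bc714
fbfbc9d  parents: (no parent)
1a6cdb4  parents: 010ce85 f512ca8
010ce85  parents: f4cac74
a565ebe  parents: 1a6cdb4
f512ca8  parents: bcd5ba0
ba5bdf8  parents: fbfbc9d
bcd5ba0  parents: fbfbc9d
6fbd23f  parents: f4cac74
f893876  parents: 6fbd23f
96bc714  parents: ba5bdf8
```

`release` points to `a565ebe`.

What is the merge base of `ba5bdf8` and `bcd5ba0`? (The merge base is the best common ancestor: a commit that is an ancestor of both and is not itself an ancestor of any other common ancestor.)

fbfbc9d

Ancestors of ba5bdf8: {ba5bdf8, fbfbc9d}.
Ancestors of bcd5ba0: {bcd5ba0, fbfbc9d}.
Common ancestors: {fbfbc9d}.
The only common ancestor is fbfbc9d, so it is the merge base.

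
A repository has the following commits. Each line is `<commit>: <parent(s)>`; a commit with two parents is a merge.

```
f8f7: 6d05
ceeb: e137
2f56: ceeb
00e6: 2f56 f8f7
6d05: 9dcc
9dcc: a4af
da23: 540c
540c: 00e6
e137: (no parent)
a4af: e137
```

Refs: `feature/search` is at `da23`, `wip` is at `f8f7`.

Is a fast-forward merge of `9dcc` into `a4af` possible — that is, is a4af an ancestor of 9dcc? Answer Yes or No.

Yes

A fast-forward from a4af to 9dcc is possible iff a4af is an ancestor of 9dcc.
Ancestors of 9dcc: {9dcc, a4af, e137}.
a4af is among them, so fast-forward is possible.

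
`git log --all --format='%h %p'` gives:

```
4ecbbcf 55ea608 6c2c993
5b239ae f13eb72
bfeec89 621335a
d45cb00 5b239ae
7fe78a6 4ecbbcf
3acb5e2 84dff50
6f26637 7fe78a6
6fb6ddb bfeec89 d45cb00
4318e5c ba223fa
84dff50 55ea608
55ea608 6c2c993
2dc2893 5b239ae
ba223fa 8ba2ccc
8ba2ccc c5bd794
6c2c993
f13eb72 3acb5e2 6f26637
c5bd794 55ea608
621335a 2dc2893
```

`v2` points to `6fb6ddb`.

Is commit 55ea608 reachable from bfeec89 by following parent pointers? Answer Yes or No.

Yes

Ancestors of bfeec89 (commits reachable by following parents): {2dc2893, 3acb5e2, 4ecbbcf, 55ea608, 5b239ae, 621335a, 6c2c993, 6f26637, 7fe78a6, 84dff50, bfeec89, f13eb72}.
55ea608 is in that set, so it is an ancestor of bfeec89.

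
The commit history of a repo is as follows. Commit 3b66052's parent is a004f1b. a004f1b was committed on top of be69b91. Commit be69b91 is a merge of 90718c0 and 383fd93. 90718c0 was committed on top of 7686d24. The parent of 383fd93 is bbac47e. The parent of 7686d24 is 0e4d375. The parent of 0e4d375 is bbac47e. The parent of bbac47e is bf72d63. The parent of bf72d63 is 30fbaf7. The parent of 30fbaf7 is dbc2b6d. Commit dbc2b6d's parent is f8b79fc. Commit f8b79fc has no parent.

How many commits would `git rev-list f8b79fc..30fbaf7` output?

Reachable from 30fbaf7: {30fbaf7, dbc2b6d, f8b79fc}.
Reachable from f8b79fc: {f8b79fc}.
In 30fbaf7's history but not f8b79fc's: {30fbaf7, dbc2b6d} — 2 commits.

2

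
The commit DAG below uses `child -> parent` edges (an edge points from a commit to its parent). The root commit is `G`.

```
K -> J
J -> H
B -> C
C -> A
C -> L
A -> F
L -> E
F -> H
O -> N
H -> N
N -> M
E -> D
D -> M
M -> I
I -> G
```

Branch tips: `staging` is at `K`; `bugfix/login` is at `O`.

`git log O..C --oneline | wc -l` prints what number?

7

Reachable from C: {A, C, D, E, F, G, H, I, L, M, N}.
Reachable from O: {G, I, M, N, O}.
In C's history but not O's: {A, C, D, E, F, H, L} — 7 commits.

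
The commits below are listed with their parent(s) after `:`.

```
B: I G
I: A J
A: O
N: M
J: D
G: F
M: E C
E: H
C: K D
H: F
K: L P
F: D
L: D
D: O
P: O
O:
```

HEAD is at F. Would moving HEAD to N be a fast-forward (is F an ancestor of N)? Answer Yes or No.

Yes

A fast-forward from F to N is possible iff F is an ancestor of N.
Ancestors of N: {C, D, E, F, H, K, L, M, N, O, P}.
F is among them, so fast-forward is possible.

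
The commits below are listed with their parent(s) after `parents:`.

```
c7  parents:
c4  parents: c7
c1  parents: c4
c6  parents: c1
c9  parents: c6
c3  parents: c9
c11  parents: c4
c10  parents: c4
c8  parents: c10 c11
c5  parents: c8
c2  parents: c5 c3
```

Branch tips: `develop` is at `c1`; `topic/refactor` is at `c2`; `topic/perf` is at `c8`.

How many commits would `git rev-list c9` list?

5

Walking parent pointers from c9: reachable set = {c1, c4, c6, c7, c9}.
That is 5 commits.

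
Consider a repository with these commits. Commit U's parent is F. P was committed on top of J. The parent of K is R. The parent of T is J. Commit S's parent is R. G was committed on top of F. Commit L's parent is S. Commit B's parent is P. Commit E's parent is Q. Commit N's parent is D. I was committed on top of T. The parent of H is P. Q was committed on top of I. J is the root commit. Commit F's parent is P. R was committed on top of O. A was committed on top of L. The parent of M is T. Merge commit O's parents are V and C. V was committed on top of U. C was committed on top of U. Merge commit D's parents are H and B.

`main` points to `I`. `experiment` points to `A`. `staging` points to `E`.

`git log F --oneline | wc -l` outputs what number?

Walking parent pointers from F: reachable set = {F, J, P}.
That is 3 commits.

3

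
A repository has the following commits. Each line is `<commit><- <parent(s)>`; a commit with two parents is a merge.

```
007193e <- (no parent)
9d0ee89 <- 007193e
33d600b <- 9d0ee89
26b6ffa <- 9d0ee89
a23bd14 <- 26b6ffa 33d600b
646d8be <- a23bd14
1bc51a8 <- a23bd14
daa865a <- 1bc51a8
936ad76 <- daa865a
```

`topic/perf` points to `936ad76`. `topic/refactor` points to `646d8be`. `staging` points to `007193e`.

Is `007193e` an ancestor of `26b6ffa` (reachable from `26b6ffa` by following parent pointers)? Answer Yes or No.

Ancestors of 26b6ffa (commits reachable by following parents): {007193e, 26b6ffa, 9d0ee89}.
007193e is in that set, so it is an ancestor of 26b6ffa.

Yes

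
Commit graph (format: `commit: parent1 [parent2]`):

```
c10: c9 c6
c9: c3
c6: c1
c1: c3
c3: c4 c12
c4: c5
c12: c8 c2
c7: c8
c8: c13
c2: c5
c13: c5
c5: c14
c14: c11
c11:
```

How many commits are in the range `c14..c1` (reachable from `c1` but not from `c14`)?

8

Reachable from c1: {c1, c11, c12, c13, c14, c2, c3, c4, c5, c8}.
Reachable from c14: {c11, c14}.
In c1's history but not c14's: {c1, c12, c13, c2, c3, c4, c5, c8} — 8 commits.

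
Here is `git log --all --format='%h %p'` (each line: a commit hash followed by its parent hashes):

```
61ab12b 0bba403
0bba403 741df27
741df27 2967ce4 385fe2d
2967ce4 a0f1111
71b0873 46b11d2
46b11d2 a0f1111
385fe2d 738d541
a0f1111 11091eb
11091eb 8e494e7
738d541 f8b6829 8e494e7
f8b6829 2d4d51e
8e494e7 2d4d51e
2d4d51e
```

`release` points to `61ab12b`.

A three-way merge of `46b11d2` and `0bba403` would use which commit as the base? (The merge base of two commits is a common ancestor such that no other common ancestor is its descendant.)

Ancestors of 46b11d2: {11091eb, 2d4d51e, 46b11d2, 8e494e7, a0f1111}.
Ancestors of 0bba403: {0bba403, 11091eb, 2967ce4, 2d4d51e, 385fe2d, 738d541, 741df27, 8e494e7, a0f1111, f8b6829}.
Common ancestors: {11091eb, 2d4d51e, 8e494e7, a0f1111}.
Among these, a0f1111 is not an ancestor of any other common ancestor — it is the merge base.

a0f1111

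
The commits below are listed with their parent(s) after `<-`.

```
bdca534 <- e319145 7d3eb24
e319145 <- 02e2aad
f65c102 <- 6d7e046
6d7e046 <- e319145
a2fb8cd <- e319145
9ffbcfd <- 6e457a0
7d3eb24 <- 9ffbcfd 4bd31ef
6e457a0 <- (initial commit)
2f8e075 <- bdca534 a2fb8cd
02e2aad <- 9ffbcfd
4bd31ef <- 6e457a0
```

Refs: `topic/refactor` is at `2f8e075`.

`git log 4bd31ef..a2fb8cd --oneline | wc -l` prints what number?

Reachable from a2fb8cd: {02e2aad, 6e457a0, 9ffbcfd, a2fb8cd, e319145}.
Reachable from 4bd31ef: {4bd31ef, 6e457a0}.
In a2fb8cd's history but not 4bd31ef's: {02e2aad, 9ffbcfd, a2fb8cd, e319145} — 4 commits.

4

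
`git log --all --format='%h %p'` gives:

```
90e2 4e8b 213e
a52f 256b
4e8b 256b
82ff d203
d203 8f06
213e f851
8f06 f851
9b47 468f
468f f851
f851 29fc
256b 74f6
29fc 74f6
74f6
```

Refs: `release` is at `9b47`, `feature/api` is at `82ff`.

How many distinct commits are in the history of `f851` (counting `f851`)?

Walking parent pointers from f851: reachable set = {29fc, 74f6, f851}.
That is 3 commits.

3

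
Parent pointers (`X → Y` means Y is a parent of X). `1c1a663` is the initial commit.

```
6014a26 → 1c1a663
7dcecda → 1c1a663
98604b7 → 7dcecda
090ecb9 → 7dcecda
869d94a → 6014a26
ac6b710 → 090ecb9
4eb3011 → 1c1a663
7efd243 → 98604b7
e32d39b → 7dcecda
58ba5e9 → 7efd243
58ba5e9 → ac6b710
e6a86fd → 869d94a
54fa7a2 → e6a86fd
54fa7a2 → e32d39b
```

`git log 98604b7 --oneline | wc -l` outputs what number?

3

Walking parent pointers from 98604b7: reachable set = {1c1a663, 7dcecda, 98604b7}.
That is 3 commits.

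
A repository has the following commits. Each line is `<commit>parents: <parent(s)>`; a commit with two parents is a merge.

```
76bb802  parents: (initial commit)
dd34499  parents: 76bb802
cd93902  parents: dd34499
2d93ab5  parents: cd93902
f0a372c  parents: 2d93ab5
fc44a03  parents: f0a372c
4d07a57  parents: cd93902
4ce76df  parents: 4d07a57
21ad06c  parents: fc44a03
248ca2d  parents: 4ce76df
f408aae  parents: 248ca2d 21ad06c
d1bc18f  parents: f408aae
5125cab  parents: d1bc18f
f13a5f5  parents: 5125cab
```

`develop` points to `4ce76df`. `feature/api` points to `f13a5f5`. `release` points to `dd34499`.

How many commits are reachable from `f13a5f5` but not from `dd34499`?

Reachable from f13a5f5: {21ad06c, 248ca2d, 2d93ab5, 4ce76df, 4d07a57, 5125cab, 76bb802, cd93902, d1bc18f, dd34499, f0a372c, f13a5f5, f408aae, fc44a03}.
Reachable from dd34499: {76bb802, dd34499}.
In f13a5f5's history but not dd34499's: {21ad06c, 248ca2d, 2d93ab5, 4ce76df, 4d07a57, 5125cab, cd93902, d1bc18f, f0a372c, f13a5f5, f408aae, fc44a03} — 12 commits.

12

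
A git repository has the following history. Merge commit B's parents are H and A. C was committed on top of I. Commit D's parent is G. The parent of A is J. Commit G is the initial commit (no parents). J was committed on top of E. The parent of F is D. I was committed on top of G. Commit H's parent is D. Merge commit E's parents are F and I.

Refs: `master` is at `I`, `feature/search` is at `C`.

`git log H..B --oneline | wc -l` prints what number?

6

Reachable from B: {A, B, D, E, F, G, H, I, J}.
Reachable from H: {D, G, H}.
In B's history but not H's: {A, B, E, F, I, J} — 6 commits.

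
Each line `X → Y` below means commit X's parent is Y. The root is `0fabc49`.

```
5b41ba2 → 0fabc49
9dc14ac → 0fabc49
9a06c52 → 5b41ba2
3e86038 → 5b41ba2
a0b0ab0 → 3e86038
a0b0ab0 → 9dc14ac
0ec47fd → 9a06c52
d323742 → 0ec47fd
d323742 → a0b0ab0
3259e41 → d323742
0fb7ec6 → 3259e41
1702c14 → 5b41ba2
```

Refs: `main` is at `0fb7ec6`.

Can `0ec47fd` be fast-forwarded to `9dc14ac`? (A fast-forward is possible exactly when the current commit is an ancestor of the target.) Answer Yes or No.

No

A fast-forward from 0ec47fd to 9dc14ac is possible iff 0ec47fd is an ancestor of 9dc14ac.
Ancestors of 9dc14ac: {0fabc49, 9dc14ac}.
0ec47fd is not among them, so fast-forward is not possible.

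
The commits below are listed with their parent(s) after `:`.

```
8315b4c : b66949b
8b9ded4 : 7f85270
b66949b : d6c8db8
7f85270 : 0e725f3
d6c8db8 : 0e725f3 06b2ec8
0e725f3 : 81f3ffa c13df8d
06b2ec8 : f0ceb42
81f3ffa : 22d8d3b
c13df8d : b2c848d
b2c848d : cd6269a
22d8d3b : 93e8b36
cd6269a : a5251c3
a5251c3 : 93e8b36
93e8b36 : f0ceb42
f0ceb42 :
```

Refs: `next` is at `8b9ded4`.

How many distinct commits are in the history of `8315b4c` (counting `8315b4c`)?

Walking parent pointers from 8315b4c: reachable set = {06b2ec8, 0e725f3, 22d8d3b, 81f3ffa, 8315b4c, 93e8b36, a5251c3, b2c848d, b66949b, c13df8d, cd6269a, d6c8db8, f0ceb42}.
That is 13 commits.

13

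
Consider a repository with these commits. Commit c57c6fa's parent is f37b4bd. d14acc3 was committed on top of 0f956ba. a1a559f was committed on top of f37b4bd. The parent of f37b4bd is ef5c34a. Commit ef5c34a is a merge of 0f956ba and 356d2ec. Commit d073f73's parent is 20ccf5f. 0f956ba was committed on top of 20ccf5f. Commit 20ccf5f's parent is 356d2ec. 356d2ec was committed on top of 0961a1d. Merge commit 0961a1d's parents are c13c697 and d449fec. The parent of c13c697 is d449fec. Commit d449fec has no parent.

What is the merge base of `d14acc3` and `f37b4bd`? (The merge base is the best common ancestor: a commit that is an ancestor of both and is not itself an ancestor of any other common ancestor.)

0f956ba

Ancestors of d14acc3: {0961a1d, 0f956ba, 20ccf5f, 356d2ec, c13c697, d14acc3, d449fec}.
Ancestors of f37b4bd: {0961a1d, 0f956ba, 20ccf5f, 356d2ec, c13c697, d449fec, ef5c34a, f37b4bd}.
Common ancestors: {0961a1d, 0f956ba, 20ccf5f, 356d2ec, c13c697, d449fec}.
Among these, 0f956ba is not an ancestor of any other common ancestor — it is the merge base.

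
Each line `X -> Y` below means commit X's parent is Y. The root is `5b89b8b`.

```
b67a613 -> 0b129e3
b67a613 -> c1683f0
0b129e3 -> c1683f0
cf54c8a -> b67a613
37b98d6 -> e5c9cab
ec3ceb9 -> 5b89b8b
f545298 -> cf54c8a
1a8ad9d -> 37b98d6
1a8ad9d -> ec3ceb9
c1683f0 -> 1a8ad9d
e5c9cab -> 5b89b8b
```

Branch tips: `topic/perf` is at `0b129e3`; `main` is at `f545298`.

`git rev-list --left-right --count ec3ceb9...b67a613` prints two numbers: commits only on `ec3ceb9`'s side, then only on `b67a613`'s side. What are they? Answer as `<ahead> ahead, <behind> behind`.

Reachable from ec3ceb9: {5b89b8b, ec3ceb9}.
Reachable from b67a613: {0b129e3, 1a8ad9d, 37b98d6, 5b89b8b, b67a613, c1683f0, e5c9cab, ec3ceb9}.
Only in ec3ceb9's history (ahead): {} — 0.
Only in b67a613's history (behind): {0b129e3, 1a8ad9d, 37b98d6, b67a613, c1683f0, e5c9cab} — 6.

0 ahead, 6 behind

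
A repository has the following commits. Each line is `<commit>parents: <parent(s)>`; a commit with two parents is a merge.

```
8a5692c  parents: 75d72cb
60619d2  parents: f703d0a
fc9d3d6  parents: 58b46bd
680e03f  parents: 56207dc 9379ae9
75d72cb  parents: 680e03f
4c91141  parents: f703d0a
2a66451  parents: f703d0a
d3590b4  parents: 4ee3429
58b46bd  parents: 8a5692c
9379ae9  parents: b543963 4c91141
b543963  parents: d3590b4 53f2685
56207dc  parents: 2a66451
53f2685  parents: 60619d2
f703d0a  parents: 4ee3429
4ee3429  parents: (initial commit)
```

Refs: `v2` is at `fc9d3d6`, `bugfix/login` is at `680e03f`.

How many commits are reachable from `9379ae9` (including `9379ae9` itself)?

8

Walking parent pointers from 9379ae9: reachable set = {4c91141, 4ee3429, 53f2685, 60619d2, 9379ae9, b543963, d3590b4, f703d0a}.
That is 8 commits.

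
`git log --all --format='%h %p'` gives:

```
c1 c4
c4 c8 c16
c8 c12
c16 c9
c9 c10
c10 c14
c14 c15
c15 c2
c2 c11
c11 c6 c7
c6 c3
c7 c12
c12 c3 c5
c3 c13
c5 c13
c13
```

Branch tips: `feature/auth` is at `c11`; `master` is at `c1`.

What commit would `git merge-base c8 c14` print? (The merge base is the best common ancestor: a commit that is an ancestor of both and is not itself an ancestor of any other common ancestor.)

Ancestors of c8: {c12, c13, c3, c5, c8}.
Ancestors of c14: {c11, c12, c13, c14, c15, c2, c3, c5, c6, c7}.
Common ancestors: {c12, c13, c3, c5}.
Among these, c12 is not an ancestor of any other common ancestor — it is the merge base.

c12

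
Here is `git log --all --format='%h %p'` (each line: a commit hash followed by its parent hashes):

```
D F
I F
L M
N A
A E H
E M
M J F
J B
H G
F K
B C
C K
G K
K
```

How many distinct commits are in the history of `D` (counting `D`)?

Walking parent pointers from D: reachable set = {D, F, K}.
That is 3 commits.

3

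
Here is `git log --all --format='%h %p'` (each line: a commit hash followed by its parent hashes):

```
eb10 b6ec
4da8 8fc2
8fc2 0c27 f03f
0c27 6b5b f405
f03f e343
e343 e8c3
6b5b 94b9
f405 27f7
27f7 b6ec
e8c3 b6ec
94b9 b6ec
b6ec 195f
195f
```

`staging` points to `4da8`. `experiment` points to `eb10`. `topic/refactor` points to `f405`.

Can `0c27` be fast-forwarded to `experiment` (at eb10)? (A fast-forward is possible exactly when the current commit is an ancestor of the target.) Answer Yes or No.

No

A fast-forward from 0c27 to eb10 is possible iff 0c27 is an ancestor of eb10.
Ancestors of eb10: {195f, b6ec, eb10}.
0c27 is not among them, so fast-forward is not possible.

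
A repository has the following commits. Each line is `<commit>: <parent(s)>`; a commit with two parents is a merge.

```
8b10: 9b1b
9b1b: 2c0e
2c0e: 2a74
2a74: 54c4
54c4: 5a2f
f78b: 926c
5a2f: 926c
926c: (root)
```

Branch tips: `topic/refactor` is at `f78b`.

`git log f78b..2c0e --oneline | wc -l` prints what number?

Reachable from 2c0e: {2a74, 2c0e, 54c4, 5a2f, 926c}.
Reachable from f78b: {926c, f78b}.
In 2c0e's history but not f78b's: {2a74, 2c0e, 54c4, 5a2f} — 4 commits.

4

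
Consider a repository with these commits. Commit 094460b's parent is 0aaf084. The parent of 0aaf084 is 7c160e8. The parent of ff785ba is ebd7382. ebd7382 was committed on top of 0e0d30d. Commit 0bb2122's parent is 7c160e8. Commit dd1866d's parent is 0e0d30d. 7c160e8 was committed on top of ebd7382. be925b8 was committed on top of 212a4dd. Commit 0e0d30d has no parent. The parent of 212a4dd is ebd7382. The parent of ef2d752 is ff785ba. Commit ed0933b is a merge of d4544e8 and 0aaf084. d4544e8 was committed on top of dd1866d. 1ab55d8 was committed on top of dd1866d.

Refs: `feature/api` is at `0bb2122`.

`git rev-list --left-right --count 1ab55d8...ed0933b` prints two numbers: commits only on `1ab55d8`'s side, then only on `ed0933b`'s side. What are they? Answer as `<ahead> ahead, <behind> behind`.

1 ahead, 5 behind

Reachable from 1ab55d8: {0e0d30d, 1ab55d8, dd1866d}.
Reachable from ed0933b: {0aaf084, 0e0d30d, 7c160e8, d4544e8, dd1866d, ebd7382, ed0933b}.
Only in 1ab55d8's history (ahead): {1ab55d8} — 1.
Only in ed0933b's history (behind): {0aaf084, 7c160e8, d4544e8, ebd7382, ed0933b} — 5.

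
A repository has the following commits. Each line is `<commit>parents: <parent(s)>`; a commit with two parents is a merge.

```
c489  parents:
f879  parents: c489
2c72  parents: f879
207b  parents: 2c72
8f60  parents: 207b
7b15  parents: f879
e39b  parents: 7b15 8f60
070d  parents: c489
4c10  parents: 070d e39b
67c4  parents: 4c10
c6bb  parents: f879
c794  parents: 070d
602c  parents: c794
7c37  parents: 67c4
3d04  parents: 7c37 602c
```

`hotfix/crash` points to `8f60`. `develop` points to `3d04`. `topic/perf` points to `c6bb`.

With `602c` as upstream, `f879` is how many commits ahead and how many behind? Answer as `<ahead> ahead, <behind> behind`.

1 ahead, 3 behind

Reachable from f879: {c489, f879}.
Reachable from 602c: {070d, 602c, c489, c794}.
Only in f879's history (ahead): {f879} — 1.
Only in 602c's history (behind): {070d, 602c, c794} — 3.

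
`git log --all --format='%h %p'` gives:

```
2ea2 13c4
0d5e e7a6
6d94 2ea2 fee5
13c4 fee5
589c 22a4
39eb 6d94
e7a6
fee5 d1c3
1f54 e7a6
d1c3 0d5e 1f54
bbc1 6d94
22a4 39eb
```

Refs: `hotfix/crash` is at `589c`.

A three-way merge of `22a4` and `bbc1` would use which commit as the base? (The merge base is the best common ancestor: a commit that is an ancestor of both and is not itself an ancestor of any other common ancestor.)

6d94

Ancestors of 22a4: {0d5e, 13c4, 1f54, 22a4, 2ea2, 39eb, 6d94, d1c3, e7a6, fee5}.
Ancestors of bbc1: {0d5e, 13c4, 1f54, 2ea2, 6d94, bbc1, d1c3, e7a6, fee5}.
Common ancestors: {0d5e, 13c4, 1f54, 2ea2, 6d94, d1c3, e7a6, fee5}.
Among these, 6d94 is not an ancestor of any other common ancestor — it is the merge base.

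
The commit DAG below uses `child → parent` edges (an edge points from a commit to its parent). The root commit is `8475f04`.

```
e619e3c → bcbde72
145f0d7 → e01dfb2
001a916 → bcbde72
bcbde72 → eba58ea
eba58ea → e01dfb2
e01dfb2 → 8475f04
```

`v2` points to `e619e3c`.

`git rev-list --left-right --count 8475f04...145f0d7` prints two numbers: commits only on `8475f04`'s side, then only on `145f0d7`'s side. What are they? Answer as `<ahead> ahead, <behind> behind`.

Reachable from 8475f04: {8475f04}.
Reachable from 145f0d7: {145f0d7, 8475f04, e01dfb2}.
Only in 8475f04's history (ahead): {} — 0.
Only in 145f0d7's history (behind): {145f0d7, e01dfb2} — 2.

0 ahead, 2 behind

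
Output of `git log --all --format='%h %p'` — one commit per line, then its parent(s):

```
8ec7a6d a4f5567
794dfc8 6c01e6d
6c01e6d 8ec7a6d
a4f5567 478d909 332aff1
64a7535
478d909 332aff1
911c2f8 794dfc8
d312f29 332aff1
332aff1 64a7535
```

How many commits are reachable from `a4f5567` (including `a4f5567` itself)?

Walking parent pointers from a4f5567: reachable set = {332aff1, 478d909, 64a7535, a4f5567}.
That is 4 commits.

4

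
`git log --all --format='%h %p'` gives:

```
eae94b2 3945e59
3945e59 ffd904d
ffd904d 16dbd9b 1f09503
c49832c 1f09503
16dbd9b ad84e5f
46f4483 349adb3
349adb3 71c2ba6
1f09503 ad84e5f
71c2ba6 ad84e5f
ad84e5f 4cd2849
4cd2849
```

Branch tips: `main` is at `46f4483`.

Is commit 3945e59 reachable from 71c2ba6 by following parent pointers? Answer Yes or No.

Ancestors of 71c2ba6: {4cd2849, 71c2ba6, ad84e5f}.
3945e59 is not in that set, so it is not an ancestor of 71c2ba6.

No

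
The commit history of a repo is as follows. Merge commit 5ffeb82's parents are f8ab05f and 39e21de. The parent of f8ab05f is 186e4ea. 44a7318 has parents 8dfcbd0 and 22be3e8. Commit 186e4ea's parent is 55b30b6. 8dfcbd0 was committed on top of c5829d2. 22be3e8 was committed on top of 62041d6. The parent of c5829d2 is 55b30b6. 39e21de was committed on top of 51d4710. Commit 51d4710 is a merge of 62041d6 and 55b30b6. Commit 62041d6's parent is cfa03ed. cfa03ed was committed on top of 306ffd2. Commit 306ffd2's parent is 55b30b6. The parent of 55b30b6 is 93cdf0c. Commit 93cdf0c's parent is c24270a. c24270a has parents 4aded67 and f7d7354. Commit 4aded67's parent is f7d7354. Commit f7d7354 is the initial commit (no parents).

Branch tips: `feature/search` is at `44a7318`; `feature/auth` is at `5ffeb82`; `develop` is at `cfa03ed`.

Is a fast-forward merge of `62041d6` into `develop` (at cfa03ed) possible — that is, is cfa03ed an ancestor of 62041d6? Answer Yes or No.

Yes

A fast-forward from cfa03ed to 62041d6 is possible iff cfa03ed is an ancestor of 62041d6.
Ancestors of 62041d6: {306ffd2, 4aded67, 55b30b6, 62041d6, 93cdf0c, c24270a, cfa03ed, f7d7354}.
cfa03ed is among them, so fast-forward is possible.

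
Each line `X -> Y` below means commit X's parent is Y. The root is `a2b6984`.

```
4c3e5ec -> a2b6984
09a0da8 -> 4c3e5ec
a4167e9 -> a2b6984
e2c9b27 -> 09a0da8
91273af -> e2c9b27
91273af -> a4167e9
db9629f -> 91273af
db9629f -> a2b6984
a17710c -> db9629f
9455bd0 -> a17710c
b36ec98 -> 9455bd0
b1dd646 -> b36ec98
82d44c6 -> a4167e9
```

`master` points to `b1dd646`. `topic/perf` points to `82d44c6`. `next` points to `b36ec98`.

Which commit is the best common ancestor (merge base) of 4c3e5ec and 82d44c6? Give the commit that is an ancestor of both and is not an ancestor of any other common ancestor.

Ancestors of 4c3e5ec: {4c3e5ec, a2b6984}.
Ancestors of 82d44c6: {82d44c6, a2b6984, a4167e9}.
Common ancestors: {a2b6984}.
The only common ancestor is a2b6984, so it is the merge base.

a2b6984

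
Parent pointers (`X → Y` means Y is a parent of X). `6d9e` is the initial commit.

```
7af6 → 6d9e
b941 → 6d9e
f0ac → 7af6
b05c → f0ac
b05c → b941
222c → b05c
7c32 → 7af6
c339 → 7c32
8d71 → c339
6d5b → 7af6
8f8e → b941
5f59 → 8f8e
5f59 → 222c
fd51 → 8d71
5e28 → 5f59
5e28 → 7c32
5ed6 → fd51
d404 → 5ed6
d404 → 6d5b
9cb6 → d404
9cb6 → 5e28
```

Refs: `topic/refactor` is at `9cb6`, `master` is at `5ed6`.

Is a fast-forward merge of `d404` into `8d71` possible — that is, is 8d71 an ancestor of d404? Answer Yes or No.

Yes

A fast-forward from 8d71 to d404 is possible iff 8d71 is an ancestor of d404.
Ancestors of d404: {5ed6, 6d5b, 6d9e, 7af6, 7c32, 8d71, c339, d404, fd51}.
8d71 is among them, so fast-forward is possible.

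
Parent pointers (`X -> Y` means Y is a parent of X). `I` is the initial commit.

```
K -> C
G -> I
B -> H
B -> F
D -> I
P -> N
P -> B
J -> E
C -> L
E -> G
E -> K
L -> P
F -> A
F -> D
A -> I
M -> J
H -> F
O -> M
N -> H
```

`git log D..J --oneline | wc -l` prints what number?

Reachable from J: {A, B, C, D, E, F, G, H, I, J, K, L, N, P}.
Reachable from D: {D, I}.
In J's history but not D's: {A, B, C, E, F, G, H, J, K, L, N, P} — 12 commits.

12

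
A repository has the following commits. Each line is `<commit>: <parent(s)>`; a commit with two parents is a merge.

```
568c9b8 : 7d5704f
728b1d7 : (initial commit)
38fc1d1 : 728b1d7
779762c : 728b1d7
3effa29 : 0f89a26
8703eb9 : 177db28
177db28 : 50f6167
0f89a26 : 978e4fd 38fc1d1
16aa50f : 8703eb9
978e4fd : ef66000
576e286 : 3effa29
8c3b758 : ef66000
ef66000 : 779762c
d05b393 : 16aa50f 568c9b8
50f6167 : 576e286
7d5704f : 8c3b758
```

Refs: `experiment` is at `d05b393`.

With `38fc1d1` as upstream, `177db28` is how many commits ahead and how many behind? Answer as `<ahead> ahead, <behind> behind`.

Reachable from 177db28: {0f89a26, 177db28, 38fc1d1, 3effa29, 50f6167, 576e286, 728b1d7, 779762c, 978e4fd, ef66000}.
Reachable from 38fc1d1: {38fc1d1, 728b1d7}.
Only in 177db28's history (ahead): {0f89a26, 177db28, 3effa29, 50f6167, 576e286, 779762c, 978e4fd, ef66000} — 8.
Only in 38fc1d1's history (behind): {} — 0.

8 ahead, 0 behind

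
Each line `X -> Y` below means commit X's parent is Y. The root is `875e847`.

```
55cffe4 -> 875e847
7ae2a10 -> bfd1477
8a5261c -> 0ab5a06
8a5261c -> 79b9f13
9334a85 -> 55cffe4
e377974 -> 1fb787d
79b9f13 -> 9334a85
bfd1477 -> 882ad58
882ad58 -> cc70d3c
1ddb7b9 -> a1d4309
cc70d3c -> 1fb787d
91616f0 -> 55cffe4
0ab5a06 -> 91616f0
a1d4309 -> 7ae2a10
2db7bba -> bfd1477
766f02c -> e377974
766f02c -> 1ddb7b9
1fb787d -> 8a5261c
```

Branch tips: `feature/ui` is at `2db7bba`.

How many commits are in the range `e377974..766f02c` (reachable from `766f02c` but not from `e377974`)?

Reachable from 766f02c: {0ab5a06, 1ddb7b9, 1fb787d, 55cffe4, 766f02c, 79b9f13, 7ae2a10, 875e847, 882ad58, 8a5261c, 91616f0, 9334a85, a1d4309, bfd1477, cc70d3c, e377974}.
Reachable from e377974: {0ab5a06, 1fb787d, 55cffe4, 79b9f13, 875e847, 8a5261c, 91616f0, 9334a85, e377974}.
In 766f02c's history but not e377974's: {1ddb7b9, 766f02c, 7ae2a10, 882ad58, a1d4309, bfd1477, cc70d3c} — 7 commits.

7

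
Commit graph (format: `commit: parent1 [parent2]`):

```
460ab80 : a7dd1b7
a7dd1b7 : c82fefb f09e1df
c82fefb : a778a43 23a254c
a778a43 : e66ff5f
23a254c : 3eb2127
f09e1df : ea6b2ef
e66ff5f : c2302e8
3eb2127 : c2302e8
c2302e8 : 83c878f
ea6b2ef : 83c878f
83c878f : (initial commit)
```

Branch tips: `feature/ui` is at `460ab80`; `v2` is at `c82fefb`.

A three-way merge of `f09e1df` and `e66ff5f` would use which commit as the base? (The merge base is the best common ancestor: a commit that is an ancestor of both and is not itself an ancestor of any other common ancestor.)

Ancestors of f09e1df: {83c878f, ea6b2ef, f09e1df}.
Ancestors of e66ff5f: {83c878f, c2302e8, e66ff5f}.
Common ancestors: {83c878f}.
The only common ancestor is 83c878f, so it is the merge base.

83c878f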